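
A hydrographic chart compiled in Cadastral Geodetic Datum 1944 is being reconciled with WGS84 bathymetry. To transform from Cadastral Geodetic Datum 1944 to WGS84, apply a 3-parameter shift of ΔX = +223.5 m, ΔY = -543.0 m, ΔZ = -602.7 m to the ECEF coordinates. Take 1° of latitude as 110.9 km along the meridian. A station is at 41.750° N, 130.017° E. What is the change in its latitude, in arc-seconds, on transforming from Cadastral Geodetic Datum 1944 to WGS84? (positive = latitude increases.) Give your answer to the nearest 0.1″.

Δφ = -2.5″

sin φ = 0.665882, cos φ = 0.746057, sin λ = 0.765854, cos λ = -0.643015.
North component: ΔN = −sin φ cos λ·ΔX − sin φ sin λ·ΔY + cos φ·ΔZ = −(0.665882)(-0.643015)(223.5) − (0.665882)(0.765854)(-543.0) + (0.746057)(-602.7) = -77.04 m.
1° of latitude spans 110900 m, so Δφ = -77.04 / 110900 × 3600 = -2.501″.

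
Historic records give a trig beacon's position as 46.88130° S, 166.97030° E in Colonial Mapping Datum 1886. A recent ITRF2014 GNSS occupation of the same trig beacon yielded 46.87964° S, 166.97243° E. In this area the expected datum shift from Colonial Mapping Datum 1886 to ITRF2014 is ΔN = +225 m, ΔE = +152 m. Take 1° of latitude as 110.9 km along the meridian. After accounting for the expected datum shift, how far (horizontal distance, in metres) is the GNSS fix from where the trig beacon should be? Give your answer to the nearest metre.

Observed coordinate differences: Δφ = +0.00166°, Δλ = +0.00213°.
Converting to metres (1° lat = 110900 m, cos φ = 0.683512): observed ΔN = 184.1 m, observed ΔE = 161.5 m.
Subtracting the expected shift leaves a residual of 184.1 − (225) = -40.9 m north and 161.5 − (152) = 9.5 m east.
Residual distance = √((-40.9)² + 9.5²) = 42.0 m.

42 m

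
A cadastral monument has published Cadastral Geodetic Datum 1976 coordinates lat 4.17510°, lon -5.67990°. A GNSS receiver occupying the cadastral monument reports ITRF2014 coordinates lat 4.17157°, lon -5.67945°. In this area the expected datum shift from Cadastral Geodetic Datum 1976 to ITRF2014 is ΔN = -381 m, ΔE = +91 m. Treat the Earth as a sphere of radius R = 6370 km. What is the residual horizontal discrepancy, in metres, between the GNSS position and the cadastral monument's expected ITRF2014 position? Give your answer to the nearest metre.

Observed coordinate differences: Δφ = -0.00353°, Δλ = +0.00045°.
Converting to metres (1° lat = 111177 m, cos φ = 0.997346): observed ΔN = -392.5 m, observed ΔE = 49.9 m.
Subtracting the expected shift leaves a residual of -392.5 − (-381) = -11.5 m north and 49.9 − (91) = -41.1 m east.
Residual distance = √((-11.5)² + (-41.1)²) = 42.7 m.

43 m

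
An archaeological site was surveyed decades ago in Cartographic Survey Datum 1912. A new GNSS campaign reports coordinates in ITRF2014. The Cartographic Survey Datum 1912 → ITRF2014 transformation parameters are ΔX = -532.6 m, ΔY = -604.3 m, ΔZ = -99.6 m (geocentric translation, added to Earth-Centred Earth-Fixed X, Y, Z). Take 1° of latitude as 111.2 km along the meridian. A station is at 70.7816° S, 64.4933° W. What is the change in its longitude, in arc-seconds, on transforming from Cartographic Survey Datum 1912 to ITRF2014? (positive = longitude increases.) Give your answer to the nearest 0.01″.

Δλ = -72.87″

sin φ = -0.944271, cos φ = 0.329170, sin λ = -0.902535, cos λ = 0.430617.
East component: ΔE = −sin λ·ΔX + cos λ·ΔY = −(-0.902535)(-532.6) + (0.430617)(-604.3) = -740.91 m.
1° of latitude spans 111200 m; at latitude φ, 1° of longitude spans that × cos φ = 36603.7 m, so Δλ = -740.91 / 36603.7 × 3600 = -72.869″.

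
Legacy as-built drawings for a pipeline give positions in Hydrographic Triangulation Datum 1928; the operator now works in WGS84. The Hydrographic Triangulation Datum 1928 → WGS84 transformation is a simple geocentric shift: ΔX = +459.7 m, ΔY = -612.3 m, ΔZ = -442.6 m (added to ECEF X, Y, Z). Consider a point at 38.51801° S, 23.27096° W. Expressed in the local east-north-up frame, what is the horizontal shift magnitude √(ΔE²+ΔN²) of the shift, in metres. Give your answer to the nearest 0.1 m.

The local east axis at (φ, λ) is (−sin λ, cos λ, 0), so ΔE = −sin(-23.27096°)·459.7 + cos(-23.27096°)·(-612.3) = -380.87 m.
The local north axis is (−sin φ cos λ, −sin φ sin λ, cos φ), giving ΔN = 262.993 + 150.650 − 346.296 = 67.35 m.
Horizontal magnitude = √(ΔE² + ΔN²) = √((-380.87)² + 67.35²) = 386.78 m.

386.8 m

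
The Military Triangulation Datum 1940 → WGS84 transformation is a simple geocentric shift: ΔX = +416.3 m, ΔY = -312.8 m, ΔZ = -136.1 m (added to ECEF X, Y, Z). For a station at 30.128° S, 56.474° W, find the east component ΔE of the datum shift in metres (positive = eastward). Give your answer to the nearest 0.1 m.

The local east axis at (φ, λ) is (−sin λ, cos λ, 0), so ΔE = −sin(-56.474°)·416.3 + cos(-56.474°)·(-312.8) = 174.28 m.

ΔE = 174.3 m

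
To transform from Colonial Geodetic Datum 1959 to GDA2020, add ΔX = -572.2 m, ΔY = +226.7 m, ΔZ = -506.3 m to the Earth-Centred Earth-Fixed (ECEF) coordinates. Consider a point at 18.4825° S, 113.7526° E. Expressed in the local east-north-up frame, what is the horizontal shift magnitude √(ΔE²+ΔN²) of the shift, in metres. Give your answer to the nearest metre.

At φ = -18.4825°, λ = 113.7526°: sin φ = -0.317015, cos φ = 0.948421, sin λ = 0.915293, cos λ = -0.402788.
ΔE = −sin λ·ΔX + cos λ·ΔY = −(0.915293)·(-572.2) + (-0.402788)·(226.7) = 432.42 m.
ΔN = −sin φ cos λ·ΔX − sin φ sin λ·ΔY + cos φ·ΔZ = −(-0.317015)(-0.402788)(-572.2) − (-0.317015)(0.915293)(226.7) + (0.948421)(-506.3) = -341.34 m.
Horizontal magnitude = √(ΔE² + ΔN²) = √(432.42² + (-341.34)²) = 550.91 m.

551 m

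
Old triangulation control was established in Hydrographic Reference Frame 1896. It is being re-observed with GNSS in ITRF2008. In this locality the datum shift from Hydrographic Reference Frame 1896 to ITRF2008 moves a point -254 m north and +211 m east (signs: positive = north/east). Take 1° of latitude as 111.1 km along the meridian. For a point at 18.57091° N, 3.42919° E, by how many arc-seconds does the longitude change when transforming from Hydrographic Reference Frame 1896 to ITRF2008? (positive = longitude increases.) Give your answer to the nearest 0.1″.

Δλ = 7.2″

At latitude 18.57091°, cos φ = 0.947930.
1° of longitude at this latitude = 111.1 × cos φ = 105.32 km, so Δλ = 211.0 / 105315.0 = 0.0020035° = 7.213″.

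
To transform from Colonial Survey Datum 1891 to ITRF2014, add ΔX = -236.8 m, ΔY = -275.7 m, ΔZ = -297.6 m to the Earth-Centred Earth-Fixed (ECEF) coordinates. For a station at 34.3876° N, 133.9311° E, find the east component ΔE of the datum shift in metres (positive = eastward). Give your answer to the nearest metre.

The local east axis at (φ, λ) is (−sin λ, cos λ, 0), so ΔE = −sin(133.9311°)·(-236.8) + cos(133.9311°)·(-275.7) = 361.82 m.

ΔE = 362 m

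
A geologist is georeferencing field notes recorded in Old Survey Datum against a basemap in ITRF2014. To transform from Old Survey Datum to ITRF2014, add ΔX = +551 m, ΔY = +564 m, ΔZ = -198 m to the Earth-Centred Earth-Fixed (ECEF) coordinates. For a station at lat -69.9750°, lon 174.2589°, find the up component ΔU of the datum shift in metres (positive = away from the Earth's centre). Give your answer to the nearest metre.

At φ = -69.9750°, λ = 174.2589°: sin φ = -0.939543, cos φ = 0.342430, sin λ = 0.100034, cos λ = -0.994984.
ΔU = cos φ cos λ·ΔX + cos φ sin λ·ΔY + sin φ·ΔZ = (0.342430)(-0.994984)(551) + (0.342430)(0.100034)(564) + (-0.939543)(-198) = 17.62 m.

ΔU = 18 m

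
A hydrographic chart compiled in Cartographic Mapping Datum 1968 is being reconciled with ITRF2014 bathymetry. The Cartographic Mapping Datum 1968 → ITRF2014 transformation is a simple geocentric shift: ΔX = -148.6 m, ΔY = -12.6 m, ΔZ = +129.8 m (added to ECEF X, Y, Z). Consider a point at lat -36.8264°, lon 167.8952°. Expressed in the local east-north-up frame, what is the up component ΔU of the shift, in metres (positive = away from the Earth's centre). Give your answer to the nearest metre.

ΔU = 36 m

At φ = -36.8264°, λ = 167.8952°: sin φ = -0.599392, cos φ = 0.800455, sin λ = 0.209700, cos λ = -0.977766.
ΔU = cos φ cos λ·ΔX + cos φ sin λ·ΔY + sin φ·ΔZ = (0.800455)(-0.977766)(-148.6) + (0.800455)(0.209700)(-12.6) + (-0.599392)(129.8) = 36.39 m.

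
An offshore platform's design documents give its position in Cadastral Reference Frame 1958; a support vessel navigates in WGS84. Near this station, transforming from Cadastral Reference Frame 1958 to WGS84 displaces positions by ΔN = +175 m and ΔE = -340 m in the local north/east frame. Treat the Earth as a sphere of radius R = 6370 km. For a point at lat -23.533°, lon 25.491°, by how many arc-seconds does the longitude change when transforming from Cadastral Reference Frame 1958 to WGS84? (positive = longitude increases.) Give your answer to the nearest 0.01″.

Δλ = -12.01″

At latitude -23.533°, cos φ = 0.916830.
One radian of longitude at latitude φ spans R cos φ, so Δλ = ΔE / (R cos φ) = -340.0 / (6370000 × 0.916830) = -5.8217e-05 rad = -12.008″.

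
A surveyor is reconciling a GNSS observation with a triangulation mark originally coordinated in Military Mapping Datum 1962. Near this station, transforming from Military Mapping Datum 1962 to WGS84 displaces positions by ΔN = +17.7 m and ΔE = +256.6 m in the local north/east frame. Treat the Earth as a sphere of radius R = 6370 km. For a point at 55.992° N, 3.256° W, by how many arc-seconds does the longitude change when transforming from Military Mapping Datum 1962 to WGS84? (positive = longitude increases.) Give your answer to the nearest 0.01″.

At latitude 55.992°, cos φ = 0.559309.
One radian of longitude at latitude φ spans R cos φ, so Δλ = ΔE / (R cos φ) = 256.6 / (6370000 × 0.559309) = 7.2022e-05 rad = 14.856″.

Δλ = 14.86″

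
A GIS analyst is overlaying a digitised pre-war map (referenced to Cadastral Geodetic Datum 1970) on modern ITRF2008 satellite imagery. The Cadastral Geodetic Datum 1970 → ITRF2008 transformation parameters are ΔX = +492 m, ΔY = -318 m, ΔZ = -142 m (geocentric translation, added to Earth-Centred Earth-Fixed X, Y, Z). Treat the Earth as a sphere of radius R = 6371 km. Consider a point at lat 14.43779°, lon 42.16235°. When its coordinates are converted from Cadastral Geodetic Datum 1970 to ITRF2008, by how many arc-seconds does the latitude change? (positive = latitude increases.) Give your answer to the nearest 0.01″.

sin φ = 0.249329, cos φ = 0.968419, sin λ = 0.671234, cos λ = 0.741246.
North component: ΔN = −sin φ cos λ·ΔX − sin φ sin λ·ΔY + cos φ·ΔZ = −(0.249329)(0.741246)(492) − (0.249329)(0.671234)(-318) + (0.968419)(-142) = -175.22 m.
1° of latitude spans πR/180 = 111195 m, so Δφ = -175.22 / 111195 × 3600 = -5.673″.

Δφ = -5.67″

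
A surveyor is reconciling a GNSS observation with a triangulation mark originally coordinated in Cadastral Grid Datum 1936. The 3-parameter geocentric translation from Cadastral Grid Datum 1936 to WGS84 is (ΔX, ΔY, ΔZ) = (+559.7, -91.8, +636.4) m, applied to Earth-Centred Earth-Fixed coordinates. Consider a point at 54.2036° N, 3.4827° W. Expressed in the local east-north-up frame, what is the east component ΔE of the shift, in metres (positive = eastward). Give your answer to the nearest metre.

At φ = 54.2036°, λ = -3.4827°: sin φ = 0.811101, cos φ = 0.584907, sin λ = -0.060747, cos λ = 0.998153.
ΔE = −sin λ·ΔX + cos λ·ΔY = −(-0.060747)·(559.7) + (0.998153)·(-91.8) = -57.63 m.

ΔE = -58 m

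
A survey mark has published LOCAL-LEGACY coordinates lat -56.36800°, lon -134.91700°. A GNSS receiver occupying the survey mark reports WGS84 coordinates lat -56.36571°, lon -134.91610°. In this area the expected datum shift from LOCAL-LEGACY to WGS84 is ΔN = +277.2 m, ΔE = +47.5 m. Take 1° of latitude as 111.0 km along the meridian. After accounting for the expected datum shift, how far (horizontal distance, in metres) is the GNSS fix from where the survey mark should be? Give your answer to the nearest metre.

24 m

Observed coordinate differences: Δφ = +0.00229°, Δλ = +0.00090°.
Converting to metres (1° lat = 111000 m, cos φ = 0.553857): observed ΔN = 254.2 m, observed ΔE = 55.3 m.
Subtracting the expected shift leaves a residual of 254.2 − (277.2) = -23.0 m north and 55.3 − (47.5) = 7.8 m east.
Residual distance = √((-23.0)² + 7.8²) = 24.3 m.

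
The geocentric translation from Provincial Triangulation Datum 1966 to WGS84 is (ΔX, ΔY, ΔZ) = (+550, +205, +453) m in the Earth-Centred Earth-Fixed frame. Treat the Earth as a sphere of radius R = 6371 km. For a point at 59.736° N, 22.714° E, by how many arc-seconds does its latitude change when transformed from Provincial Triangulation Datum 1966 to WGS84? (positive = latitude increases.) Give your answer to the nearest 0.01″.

sin φ = 0.863712, cos φ = 0.503985, sin λ = 0.386131, cos λ = 0.922444.
North component: ΔN = −sin φ cos λ·ΔX − sin φ sin λ·ΔY + cos φ·ΔZ = −(0.863712)(0.922444)(550) − (0.863712)(0.386131)(205) + (0.503985)(453) = -278.26 m.
1° of latitude spans πR/180 = 111195 m, so Δφ = -278.26 / 111195 × 3600 = -9.009″.

Δφ = -9.01″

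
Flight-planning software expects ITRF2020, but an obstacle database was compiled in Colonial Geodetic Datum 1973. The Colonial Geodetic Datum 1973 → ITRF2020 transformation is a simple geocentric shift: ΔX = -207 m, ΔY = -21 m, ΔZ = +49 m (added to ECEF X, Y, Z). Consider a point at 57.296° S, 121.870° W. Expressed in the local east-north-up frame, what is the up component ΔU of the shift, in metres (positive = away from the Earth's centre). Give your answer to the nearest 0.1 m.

ΔU = 27.5 m

At φ = -57.296°, λ = -121.870°: sin φ = -0.841473, cos φ = 0.540299, sin λ = -0.849248, cos λ = -0.527994.
ΔU = cos φ cos λ·ΔX + cos φ sin λ·ΔY + sin φ·ΔZ = (0.540299)(-0.527994)(-207) + (0.540299)(-0.849248)(-21) + (-0.841473)(49) = 27.46 m.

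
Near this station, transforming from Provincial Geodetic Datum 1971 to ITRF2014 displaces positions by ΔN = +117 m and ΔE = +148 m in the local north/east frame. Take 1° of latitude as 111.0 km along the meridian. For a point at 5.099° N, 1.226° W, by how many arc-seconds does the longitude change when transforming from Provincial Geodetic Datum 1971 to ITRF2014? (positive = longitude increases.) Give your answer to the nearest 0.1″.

At latitude 5.099°, cos φ = 0.996043.
1° of longitude at this latitude = 111.0 × cos φ = 110.56 km, so Δλ = 148.0 / 110560.7 = 0.0013386° = 4.819″.

Δλ = 4.8″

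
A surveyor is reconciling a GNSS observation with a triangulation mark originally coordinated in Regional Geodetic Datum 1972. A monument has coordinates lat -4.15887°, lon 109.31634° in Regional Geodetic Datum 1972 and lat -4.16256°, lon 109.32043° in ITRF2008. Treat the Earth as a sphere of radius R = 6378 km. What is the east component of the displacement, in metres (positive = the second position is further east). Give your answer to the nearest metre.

Δφ = -4.16256° − -4.15887° = -0.00369°; Δλ = 109.32043° − 109.31634° = +0.00409°.
1° along a meridian = πR/180 = 111317 m.
ΔN = Δφ × 111317 = -410.8 m; ΔE = Δλ × 111317 × cos(-4.15887°) = +0.00409 × 111317 × 0.997367 = 454.1 m.

ΔE = 454 m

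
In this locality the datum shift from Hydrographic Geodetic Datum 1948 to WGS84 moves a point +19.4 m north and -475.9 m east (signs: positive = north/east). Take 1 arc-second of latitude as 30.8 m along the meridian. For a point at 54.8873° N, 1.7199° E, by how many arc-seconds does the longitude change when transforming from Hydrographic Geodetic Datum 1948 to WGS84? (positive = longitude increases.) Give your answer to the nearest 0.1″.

Δλ = -26.9″

At latitude 54.8873°, cos φ = 0.575187.
1″ of longitude at this latitude = 30.80 × cos φ = 17.7157 m, so Δλ = -475.9 / 17.7157 = -26.863″.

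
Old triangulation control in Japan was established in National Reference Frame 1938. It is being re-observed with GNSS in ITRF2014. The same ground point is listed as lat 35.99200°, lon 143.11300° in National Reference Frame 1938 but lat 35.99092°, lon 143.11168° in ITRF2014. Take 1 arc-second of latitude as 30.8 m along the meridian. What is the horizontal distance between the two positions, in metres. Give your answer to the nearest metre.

168 m

Δφ = 35.99092° − 35.99200° = -0.00108°; Δλ = 143.11168° − 143.11300° = -0.00132°.
1° of latitude = 3600 × 30.80 = 110880 m.
ΔN = Δφ × 110880 = -119.8 m; ΔE = Δλ × 110880 × cos(35.99200°) = -0.00132 × 110880 × 0.809099 = -118.4 m.
Distance = √(ΔE² + ΔN²) = √((-118.4)² + (-119.8)²) = 168.4 m.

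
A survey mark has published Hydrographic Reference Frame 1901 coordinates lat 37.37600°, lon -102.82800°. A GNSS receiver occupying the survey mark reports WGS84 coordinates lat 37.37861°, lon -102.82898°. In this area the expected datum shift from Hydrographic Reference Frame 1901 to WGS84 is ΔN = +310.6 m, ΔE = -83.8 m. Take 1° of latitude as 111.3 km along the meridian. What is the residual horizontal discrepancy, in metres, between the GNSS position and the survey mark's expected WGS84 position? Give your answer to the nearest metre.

Observed coordinate differences: Δφ = +0.00261°, Δλ = -0.00098°.
Converting to metres (1° lat = 111300 m, cos φ = 0.794669): observed ΔN = 290.5 m, observed ΔE = -86.7 m.
Subtracting the expected shift leaves a residual of 290.5 − (310.6) = -20.1 m north and -86.7 − (-83.8) = -2.9 m east.
Residual distance = √((-20.1)² + (-2.9)²) = 20.3 m.

20 m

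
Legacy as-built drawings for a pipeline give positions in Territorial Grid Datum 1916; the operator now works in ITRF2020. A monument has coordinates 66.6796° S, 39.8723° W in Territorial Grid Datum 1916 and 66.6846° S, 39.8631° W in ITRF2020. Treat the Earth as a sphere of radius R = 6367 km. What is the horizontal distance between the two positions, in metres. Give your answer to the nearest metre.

687 m

Δφ = -66.6846° − -66.6796° = -0.0050°; Δλ = -39.8631° − -39.8723° = +0.0092°.
1° along a meridian = πR/180 = 111125 m.
ΔN = Δφ × 111125 = -555.6 m; ΔE = Δλ × 111125 × cos(-66.6796°) = +0.0092 × 111125 × 0.395872 = 404.7 m.
Distance = √(ΔE² + ΔN²) = √(404.7² + (-555.6)²) = 687.4 m.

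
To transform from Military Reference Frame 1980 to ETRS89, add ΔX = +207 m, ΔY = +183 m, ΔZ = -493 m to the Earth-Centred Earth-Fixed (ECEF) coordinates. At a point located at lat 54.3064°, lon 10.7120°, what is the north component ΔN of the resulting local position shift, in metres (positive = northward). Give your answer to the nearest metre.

At φ = 54.3064°, λ = 10.7120°: sin φ = 0.812149, cos φ = 0.583450, sin λ = 0.185872, cos λ = 0.982574.
ΔN = −sin φ cos λ·ΔX − sin φ sin λ·ΔY + cos φ·ΔZ = −(0.812149)(0.982574)(207) − (0.812149)(0.185872)(183) + (0.583450)(-493) = -480.45 m.

ΔN = -480 m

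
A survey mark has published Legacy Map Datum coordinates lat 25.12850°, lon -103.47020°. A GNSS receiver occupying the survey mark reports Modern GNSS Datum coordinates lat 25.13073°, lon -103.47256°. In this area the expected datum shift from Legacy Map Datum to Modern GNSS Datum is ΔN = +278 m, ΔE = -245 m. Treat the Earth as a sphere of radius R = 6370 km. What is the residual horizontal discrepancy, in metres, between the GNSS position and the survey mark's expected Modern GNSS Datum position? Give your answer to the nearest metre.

31 m

Observed coordinate differences: Δφ = +0.00223°, Δλ = -0.00236°.
Converting to metres (1° lat = 111177 m, cos φ = 0.905358): observed ΔN = 247.9 m, observed ΔE = -237.5 m.
Subtracting the expected shift leaves a residual of 247.9 − (278) = -30.1 m north and -237.5 − (-245) = 7.5 m east.
Residual distance = √((-30.1)² + 7.5²) = 31.0 m.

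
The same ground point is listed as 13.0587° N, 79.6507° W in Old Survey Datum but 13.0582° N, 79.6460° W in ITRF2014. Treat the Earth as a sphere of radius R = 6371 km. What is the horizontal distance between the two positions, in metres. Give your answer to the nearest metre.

512 m

Δφ = 13.0582° − 13.0587° = -0.0005°; Δλ = -79.6460° − -79.6507° = +0.0047°.
1° along a meridian = πR/180 = 111195 m.
ΔN = Δφ × 111195 = -55.6 m; ΔE = Δλ × 111195 × cos(13.0587°) = +0.0047 × 111195 × 0.974139 = 509.1 m.
Distance = √(ΔE² + ΔN²) = √(509.1² + (-55.6)²) = 512.1 m.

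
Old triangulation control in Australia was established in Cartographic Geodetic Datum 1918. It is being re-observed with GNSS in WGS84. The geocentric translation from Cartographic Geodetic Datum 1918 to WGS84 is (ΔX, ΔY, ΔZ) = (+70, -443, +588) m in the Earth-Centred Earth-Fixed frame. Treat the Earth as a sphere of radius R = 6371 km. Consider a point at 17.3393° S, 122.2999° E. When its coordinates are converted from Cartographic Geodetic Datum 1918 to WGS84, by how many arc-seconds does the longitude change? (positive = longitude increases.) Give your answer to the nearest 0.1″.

sin φ = -0.298030, cos φ = 0.954557, sin λ = 0.845263, cos λ = -0.534351.
East component: ΔE = −sin λ·ΔX + cos λ·ΔY = −(0.845263)(70) + (-0.534351)(-443) = 177.55 m.
1° of latitude spans πR/180 = 111195 m; at latitude φ, 1° of longitude spans that × cos φ = 106141.9 m, so Δλ = 177.55 / 106141.9 × 3600 = 6.022″.

Δλ = 6.0″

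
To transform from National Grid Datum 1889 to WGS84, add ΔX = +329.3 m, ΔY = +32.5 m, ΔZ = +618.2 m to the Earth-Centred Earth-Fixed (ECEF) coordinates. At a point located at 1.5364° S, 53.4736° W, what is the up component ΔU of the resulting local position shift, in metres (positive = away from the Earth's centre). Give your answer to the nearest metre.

At φ = -1.5364°, λ = -53.4736°: sin φ = -0.026812, cos φ = 0.999640, sin λ = -0.803583, cos λ = 0.595193.
ΔU = cos φ cos λ·ΔX + cos φ sin λ·ΔY + sin φ·ΔZ = (0.999640)(0.595193)(329.3) + (0.999640)(-0.803583)(32.5) + (-0.026812)(618.2) = 153.24 m.

ΔU = 153 m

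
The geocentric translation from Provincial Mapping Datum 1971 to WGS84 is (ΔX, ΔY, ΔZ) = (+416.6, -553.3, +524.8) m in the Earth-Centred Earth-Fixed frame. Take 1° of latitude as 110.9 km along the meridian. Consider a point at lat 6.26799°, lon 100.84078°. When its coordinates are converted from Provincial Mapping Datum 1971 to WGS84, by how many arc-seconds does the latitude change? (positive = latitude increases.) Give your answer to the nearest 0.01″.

Δφ = 19.14″

sin φ = 0.109179, cos φ = 0.994022, sin λ = 0.982154, cos λ = -0.188080.
North component: ΔN = −sin φ cos λ·ΔX − sin φ sin λ·ΔY + cos φ·ΔZ = −(0.109179)(-0.188080)(416.6) − (0.109179)(0.982154)(-553.3) + (0.994022)(524.8) = 589.55 m.
1° of latitude spans 110900 m, so Δφ = 589.55 / 110900 × 3600 = 19.138″.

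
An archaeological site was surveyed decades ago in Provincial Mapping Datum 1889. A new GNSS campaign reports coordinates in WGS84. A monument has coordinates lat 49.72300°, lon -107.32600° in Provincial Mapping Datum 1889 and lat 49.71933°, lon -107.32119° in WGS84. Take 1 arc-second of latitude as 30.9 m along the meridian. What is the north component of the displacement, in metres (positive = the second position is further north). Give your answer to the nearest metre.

ΔN = -408 m

Δφ = 49.71933° − 49.72300° = -0.00367°; Δλ = -107.32119° − -107.32600° = +0.00481°.
1° of latitude = 3600 × 30.90 = 111240 m.
ΔN = Δφ × 111240 = -408.3 m; ΔE = Δλ × 111240 × cos(49.72300°) = +0.00481 × 111240 × 0.646484 = 345.9 m.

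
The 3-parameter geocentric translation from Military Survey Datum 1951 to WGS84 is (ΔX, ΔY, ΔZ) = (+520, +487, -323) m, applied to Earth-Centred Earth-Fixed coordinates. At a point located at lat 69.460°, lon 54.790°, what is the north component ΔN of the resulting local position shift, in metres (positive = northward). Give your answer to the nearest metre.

ΔN = -767 m

The local north axis is (−sin φ cos λ, −sin φ sin λ, cos φ), giving ΔN = -280.759 − 372.605 − 113.328 = -766.69 m.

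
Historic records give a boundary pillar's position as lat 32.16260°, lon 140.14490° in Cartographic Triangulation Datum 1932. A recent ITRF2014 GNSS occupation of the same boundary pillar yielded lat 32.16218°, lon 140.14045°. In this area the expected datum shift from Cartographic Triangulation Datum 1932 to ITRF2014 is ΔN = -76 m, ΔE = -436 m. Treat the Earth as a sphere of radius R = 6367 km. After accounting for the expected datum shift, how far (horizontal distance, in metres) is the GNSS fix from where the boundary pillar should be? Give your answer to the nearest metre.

Observed coordinate differences: Δφ = -0.00042°, Δλ = -0.00445°.
Converting to metres (1° lat = 111125 m, cos φ = 0.846541): observed ΔN = -46.7 m, observed ΔE = -418.6 m.
Subtracting the expected shift leaves a residual of -46.7 − (-76) = 29.3 m north and -418.6 − (-436) = 17.4 m east.
Residual distance = √(29.3² + 17.4²) = 34.1 m.

34 m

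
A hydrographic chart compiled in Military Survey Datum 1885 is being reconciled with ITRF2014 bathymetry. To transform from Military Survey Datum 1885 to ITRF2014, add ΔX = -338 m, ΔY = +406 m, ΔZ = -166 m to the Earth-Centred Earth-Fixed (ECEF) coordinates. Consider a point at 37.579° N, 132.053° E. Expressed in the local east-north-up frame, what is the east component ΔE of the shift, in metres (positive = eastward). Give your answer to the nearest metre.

The local east axis at (φ, λ) is (−sin λ, cos λ, 0), so ΔE = −sin(132.053°)·(-338) + cos(132.053°)·406 = -20.97 m.

ΔE = -21 m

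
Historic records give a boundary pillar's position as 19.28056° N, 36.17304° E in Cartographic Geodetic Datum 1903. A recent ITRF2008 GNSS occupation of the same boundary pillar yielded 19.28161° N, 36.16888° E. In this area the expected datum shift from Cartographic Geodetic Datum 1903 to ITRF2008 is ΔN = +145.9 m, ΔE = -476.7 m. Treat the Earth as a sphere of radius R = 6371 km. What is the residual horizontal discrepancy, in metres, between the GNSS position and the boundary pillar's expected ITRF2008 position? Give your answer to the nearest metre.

Observed coordinate differences: Δφ = +0.00105°, Δλ = -0.00416°.
Converting to metres (1° lat = 111195 m, cos φ = 0.943913): observed ΔN = 116.8 m, observed ΔE = -436.6 m.
Subtracting the expected shift leaves a residual of 116.8 − (145.9) = -29.1 m north and -436.6 − (-476.7) = 40.1 m east.
Residual distance = √((-29.1)² + 40.1²) = 49.6 m.

50 m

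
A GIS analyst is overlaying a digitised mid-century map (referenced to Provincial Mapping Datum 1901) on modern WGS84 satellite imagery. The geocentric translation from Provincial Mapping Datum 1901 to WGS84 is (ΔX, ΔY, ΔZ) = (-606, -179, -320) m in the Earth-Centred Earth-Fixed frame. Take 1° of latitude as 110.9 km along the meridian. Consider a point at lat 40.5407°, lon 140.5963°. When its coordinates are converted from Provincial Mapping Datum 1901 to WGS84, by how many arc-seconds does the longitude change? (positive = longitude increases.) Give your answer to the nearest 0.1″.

Δλ = 22.3″

sin φ = 0.649988, cos φ = 0.759944, sin λ = 0.634780, cos λ = -0.772693.
East component: ΔE = −sin λ·ΔX + cos λ·ΔY = −(0.634780)(-606) + (-0.772693)(-179) = 522.99 m.
1° of latitude spans 110900 m; at latitude φ, 1° of longitude spans that × cos φ = 84277.8 m, so Δλ = 522.99 / 84277.8 × 3600 = 22.340″.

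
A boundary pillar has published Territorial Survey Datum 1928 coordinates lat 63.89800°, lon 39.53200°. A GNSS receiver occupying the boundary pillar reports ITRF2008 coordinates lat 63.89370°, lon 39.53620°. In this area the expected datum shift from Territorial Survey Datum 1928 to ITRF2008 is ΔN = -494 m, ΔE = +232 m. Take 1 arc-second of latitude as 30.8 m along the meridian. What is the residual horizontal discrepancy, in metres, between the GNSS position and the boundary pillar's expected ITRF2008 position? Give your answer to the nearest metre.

Observed coordinate differences: Δφ = -0.00430°, Δλ = +0.00420°.
Converting to metres (1° lat = 110880 m, cos φ = 0.439971): observed ΔN = -476.8 m, observed ΔE = 204.9 m.
Subtracting the expected shift leaves a residual of -476.8 − (-494) = 17.2 m north and 204.9 − (232) = -27.1 m east.
Residual distance = √(17.2² + (-27.1)²) = 32.1 m.

32 m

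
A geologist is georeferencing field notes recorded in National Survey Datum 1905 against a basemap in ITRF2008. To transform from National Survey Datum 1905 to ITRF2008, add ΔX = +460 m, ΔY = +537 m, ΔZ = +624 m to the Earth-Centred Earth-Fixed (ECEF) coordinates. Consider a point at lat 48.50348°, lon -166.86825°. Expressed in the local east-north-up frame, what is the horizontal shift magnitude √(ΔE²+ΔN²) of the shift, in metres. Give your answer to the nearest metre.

At φ = 48.50348°, λ = -166.86825°: sin φ = 0.748996, cos φ = 0.662575, sin λ = -0.227191, cos λ = -0.973850.
ΔE = −sin λ·ΔX + cos λ·ΔY = −(-0.227191)·(460) + (-0.973850)·(537) = -418.45 m.
ΔN = −sin φ cos λ·ΔX − sin φ sin λ·ΔY + cos φ·ΔZ = −(0.748996)(-0.973850)(460) − (0.748996)(-0.227191)(537) + (0.662575)(624) = 840.35 m.
Horizontal magnitude = √(ΔE² + ΔN²) = √((-418.45)² + 840.35²) = 938.77 m.

939 m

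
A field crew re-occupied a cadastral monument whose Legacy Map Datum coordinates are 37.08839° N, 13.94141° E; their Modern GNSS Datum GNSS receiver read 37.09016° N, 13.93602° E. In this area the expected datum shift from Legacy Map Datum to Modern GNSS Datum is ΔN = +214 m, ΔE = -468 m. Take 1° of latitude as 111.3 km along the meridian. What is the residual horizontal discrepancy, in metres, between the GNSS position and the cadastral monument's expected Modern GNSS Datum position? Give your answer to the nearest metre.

20 m

Observed coordinate differences: Δφ = +0.00177°, Δλ = -0.00539°.
Converting to metres (1° lat = 111300 m, cos φ = 0.797706): observed ΔN = 197.0 m, observed ΔE = -478.5 m.
Subtracting the expected shift leaves a residual of 197.0 − (214) = -17.0 m north and -478.5 − (-468) = -10.5 m east.
Residual distance = √((-17.0)² + (-10.5)²) = 20.0 m.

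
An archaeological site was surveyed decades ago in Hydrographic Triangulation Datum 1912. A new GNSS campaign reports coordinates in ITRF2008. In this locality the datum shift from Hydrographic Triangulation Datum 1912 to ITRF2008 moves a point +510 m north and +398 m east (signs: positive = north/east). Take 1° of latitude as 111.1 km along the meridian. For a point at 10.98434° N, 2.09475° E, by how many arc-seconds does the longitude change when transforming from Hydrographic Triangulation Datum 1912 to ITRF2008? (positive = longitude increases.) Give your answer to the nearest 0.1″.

Δλ = 13.1″

At latitude 10.98434°, cos φ = 0.981679.
1° of longitude at this latitude = 111.1 × cos φ = 109.06 km, so Δλ = 398.0 / 109064.6 = 0.0036492° = 13.137″.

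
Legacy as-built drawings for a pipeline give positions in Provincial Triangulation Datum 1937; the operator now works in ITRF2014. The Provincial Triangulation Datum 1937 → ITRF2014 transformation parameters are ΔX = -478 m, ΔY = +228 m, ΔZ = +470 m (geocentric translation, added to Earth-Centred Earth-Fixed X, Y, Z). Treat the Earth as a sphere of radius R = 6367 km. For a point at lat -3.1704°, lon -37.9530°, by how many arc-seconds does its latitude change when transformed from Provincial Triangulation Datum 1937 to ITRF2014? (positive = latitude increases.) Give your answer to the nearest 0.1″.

Δφ = 14.3″

sin φ = -0.055306, cos φ = 0.998469, sin λ = -0.615015, cos λ = 0.788516.
North component: ΔN = −sin φ cos λ·ΔX − sin φ sin λ·ΔY + cos φ·ΔZ = −(-0.055306)(0.788516)(-478) − (-0.055306)(-0.615015)(228) + (0.998469)(470) = 440.68 m.
1° of latitude spans πR/180 = 111125 m, so Δφ = 440.68 / 111125 × 3600 = 14.276″.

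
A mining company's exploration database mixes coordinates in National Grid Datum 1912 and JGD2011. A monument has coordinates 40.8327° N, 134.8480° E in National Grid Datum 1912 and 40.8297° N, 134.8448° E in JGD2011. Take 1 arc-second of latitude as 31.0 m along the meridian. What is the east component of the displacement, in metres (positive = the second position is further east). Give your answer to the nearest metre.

ΔE = -270 m

Δφ = 40.8297° − 40.8327° = -0.0030°; Δλ = 134.8448° − 134.8480° = -0.0032°.
1° of latitude = 3600 × 31.00 = 111600 m.
ΔN = Δφ × 111600 = -334.8 m; ΔE = Δλ × 111600 × cos(40.8327°) = -0.0032 × 111600 × 0.756622 = -270.2 m.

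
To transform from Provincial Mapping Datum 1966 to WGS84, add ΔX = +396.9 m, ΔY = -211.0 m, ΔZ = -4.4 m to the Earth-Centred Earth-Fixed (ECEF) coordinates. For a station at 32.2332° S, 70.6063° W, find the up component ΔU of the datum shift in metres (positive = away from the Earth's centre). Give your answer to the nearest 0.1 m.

At φ = -32.2332°, λ = -70.6063°: sin φ = -0.533367, cos φ = 0.845884, sin λ = -0.943259, cos λ = 0.332057.
ΔU = cos φ cos λ·ΔX + cos φ sin λ·ΔY + sin φ·ΔZ = (0.845884)(0.332057)(396.9) + (0.845884)(-0.943259)(-211.0) + (-0.533367)(-4.4) = 282.18 m.

ΔU = 282.2 m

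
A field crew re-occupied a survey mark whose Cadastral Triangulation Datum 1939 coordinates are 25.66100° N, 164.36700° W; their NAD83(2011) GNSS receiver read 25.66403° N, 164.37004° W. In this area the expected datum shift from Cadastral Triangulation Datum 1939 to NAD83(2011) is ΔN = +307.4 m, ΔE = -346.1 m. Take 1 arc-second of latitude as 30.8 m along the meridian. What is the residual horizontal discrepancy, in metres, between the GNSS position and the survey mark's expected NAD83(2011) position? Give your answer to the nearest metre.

Observed coordinate differences: Δφ = +0.00303°, Δλ = -0.00304°.
Converting to metres (1° lat = 110880 m, cos φ = 0.901372): observed ΔN = 336.0 m, observed ΔE = -303.8 m.
Subtracting the expected shift leaves a residual of 336.0 − (307.4) = 28.6 m north and -303.8 − (-346.1) = 42.3 m east.
Residual distance = √(28.6² + 42.3²) = 51.0 m.

51 m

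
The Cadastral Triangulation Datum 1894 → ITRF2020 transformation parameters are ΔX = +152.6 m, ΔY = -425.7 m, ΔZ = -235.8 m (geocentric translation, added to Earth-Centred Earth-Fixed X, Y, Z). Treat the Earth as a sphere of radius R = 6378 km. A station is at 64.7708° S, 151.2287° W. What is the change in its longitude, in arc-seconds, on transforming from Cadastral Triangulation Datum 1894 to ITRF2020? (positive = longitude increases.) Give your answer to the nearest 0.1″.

Δλ = 33.9″

sin φ = -0.904610, cos φ = 0.426240, sin λ = -0.481315, cos λ = -0.876548.
East component: ΔE = −sin λ·ΔX + cos λ·ΔY = −(-0.481315)(152.6) + (-0.876548)(-425.7) = 446.60 m.
1° of latitude spans πR/180 = 111317 m; at latitude φ, 1° of longitude spans that × cos φ = 47447.8 m, so Δλ = 446.60 / 47447.8 × 3600 = 33.884″.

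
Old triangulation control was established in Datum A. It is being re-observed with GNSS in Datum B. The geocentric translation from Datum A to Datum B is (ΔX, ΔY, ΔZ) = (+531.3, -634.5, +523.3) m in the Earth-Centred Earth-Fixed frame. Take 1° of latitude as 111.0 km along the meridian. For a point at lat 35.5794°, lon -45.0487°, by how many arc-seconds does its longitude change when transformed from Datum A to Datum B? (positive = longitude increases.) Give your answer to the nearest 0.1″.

Δλ = -2.9″

sin φ = 0.581831, cos φ = 0.813310, sin λ = -0.707708, cos λ = 0.706506.
East component: ΔE = −sin λ·ΔX + cos λ·ΔY = −(-0.707708)(531.3) + (0.706506)(-634.5) = -72.27 m.
1° of latitude spans 111000 m; at latitude φ, 1° of longitude spans that × cos φ = 90277.4 m, so Δλ = -72.27 / 90277.4 × 3600 = -2.882″.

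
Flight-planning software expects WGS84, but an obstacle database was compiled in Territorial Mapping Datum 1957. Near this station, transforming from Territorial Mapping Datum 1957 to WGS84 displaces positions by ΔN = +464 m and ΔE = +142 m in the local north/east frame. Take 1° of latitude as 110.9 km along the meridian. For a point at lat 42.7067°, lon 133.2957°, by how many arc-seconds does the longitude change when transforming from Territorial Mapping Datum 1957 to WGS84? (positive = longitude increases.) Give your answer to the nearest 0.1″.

Δλ = 6.3″

At latitude 42.7067°, cos φ = 0.734835.
1° of longitude at this latitude = 110.9 × cos φ = 81.49 km, so Δλ = 142.0 / 81493.2 = 0.0017425° = 6.273″.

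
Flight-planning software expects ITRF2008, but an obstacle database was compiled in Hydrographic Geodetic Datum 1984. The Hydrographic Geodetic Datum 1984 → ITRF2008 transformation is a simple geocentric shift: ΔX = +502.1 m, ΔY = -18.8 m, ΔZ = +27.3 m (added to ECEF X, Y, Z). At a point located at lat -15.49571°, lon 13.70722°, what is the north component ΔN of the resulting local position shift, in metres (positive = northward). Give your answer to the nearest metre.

The local north axis is (−sin φ cos λ, −sin φ sin λ, cos φ), giving ΔN = 130.324 − 1.190 + 26.308 = 155.44 m.

ΔN = 155 m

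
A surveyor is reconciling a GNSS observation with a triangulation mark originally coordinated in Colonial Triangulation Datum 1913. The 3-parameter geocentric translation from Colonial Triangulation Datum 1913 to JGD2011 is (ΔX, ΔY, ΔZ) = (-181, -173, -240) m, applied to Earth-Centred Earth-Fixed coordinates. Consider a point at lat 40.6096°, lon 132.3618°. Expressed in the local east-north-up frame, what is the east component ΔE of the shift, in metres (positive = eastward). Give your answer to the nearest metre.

At φ = 40.6096°, λ = 132.3618°: sin φ = 0.650901, cos φ = 0.759162, sin λ = 0.738905, cos λ = -0.673810.
ΔE = −sin λ·ΔX + cos λ·ΔY = −(0.738905)·(-181) + (-0.673810)·(-173) = 250.31 m.

ΔE = 250 m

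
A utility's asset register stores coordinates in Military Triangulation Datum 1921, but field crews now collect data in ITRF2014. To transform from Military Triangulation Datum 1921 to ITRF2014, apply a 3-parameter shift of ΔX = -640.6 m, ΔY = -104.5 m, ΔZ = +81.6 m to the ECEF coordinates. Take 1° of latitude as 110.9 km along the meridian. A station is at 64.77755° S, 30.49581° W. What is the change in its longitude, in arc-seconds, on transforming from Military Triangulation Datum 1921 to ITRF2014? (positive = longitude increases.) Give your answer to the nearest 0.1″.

sin φ = -0.904660, cos φ = 0.426134, sin λ = -0.507475, cos λ = 0.861666.
East component: ΔE = −sin λ·ΔX + cos λ·ΔY = −(-0.507475)(-640.6) + (0.861666)(-104.5) = -415.13 m.
1° of latitude spans 110900 m; at latitude φ, 1° of longitude spans that × cos φ = 47258.2 m, so Δλ = -415.13 / 47258.2 × 3600 = -31.624″.

Δλ = -31.6″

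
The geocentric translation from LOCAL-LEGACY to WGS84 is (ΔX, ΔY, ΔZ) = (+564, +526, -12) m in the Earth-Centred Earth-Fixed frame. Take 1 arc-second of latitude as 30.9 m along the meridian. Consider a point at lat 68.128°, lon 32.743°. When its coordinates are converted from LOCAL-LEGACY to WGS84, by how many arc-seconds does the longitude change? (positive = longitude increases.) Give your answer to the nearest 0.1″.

Δλ = 11.9″

sin φ = 0.928018, cos φ = 0.372534, sin λ = 0.540872, cos λ = 0.841105.
East component: ΔE = −sin λ·ΔX + cos λ·ΔY = −(0.540872)(564) + (0.841105)(526) = 137.37 m.
1° of latitude spans 3600 × 30.90 = 111240 m; at latitude φ, 1° of longitude spans that × cos φ = 41440.7 m, so Δλ = 137.37 / 41440.7 × 3600 = 11.933″.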